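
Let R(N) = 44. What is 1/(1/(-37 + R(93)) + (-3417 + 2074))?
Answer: -7/9400 ≈ -0.00074468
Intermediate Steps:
1/(1/(-37 + R(93)) + (-3417 + 2074)) = 1/(1/(-37 + 44) + (-3417 + 2074)) = 1/(1/7 - 1343) = 1/(⅐ - 1343) = 1/(-9400/7) = -7/9400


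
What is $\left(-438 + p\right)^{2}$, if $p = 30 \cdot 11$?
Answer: $11664$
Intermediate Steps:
$p = 330$
$\left(-438 + p\right)^{2} = \left(-438 + 330\right)^{2} = \left(-108\right)^{2} = 11664$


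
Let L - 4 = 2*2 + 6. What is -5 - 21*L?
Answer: -299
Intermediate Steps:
L = 14 (L = 4 + (2*2 + 6) = 4 + (4 + 6) = 4 + 10 = 14)
-5 - 21*L = -5 - 21*14 = -5 - 294 = -299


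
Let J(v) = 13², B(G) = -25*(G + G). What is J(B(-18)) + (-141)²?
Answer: 20050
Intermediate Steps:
B(G) = -50*G
J(v) = 169
J(B(-18)) + (-141)² = 169 + (-141)² = 169 + 19881 = 20050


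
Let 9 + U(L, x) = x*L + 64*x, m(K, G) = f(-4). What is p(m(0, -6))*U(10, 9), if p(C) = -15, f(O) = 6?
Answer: -9855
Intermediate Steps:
m(K, G) = 6
U(L, x) = -9 + 64*x + L*x (U(L, x) = -9 + (x*L + 64*x) = -9 + (L*x + 64*x) = -9 + (64*x + L*x) = -9 + 64*x + L*x)
p(m(0, -6))*U(10, 9) = -15*(-9 + 64*9 + 10*9) = -15*(-9 + 576 + 90) = -15*657 = -9855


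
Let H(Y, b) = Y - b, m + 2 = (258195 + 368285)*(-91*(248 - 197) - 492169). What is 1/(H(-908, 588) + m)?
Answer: -1/311241530298 ≈ -3.2129e-12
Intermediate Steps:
m = -311241528802 (m = -2 + (258195 + 368285)*(-91*(248 - 197) - 492169) = -2 + 626480*(-91*51 - 492169) = -2 + 626480*(-4641 - 492169) = -2 + 626480*(-496810) = -2 - 311241528800 = -311241528802)
1/(H(-908, 588) + m) = 1/((-908 - 1*588) - 311241528802) = 1/((-908 - 588) - 311241528802) = 1/(-1496 - 311241528802) = 1/(-311241530298) = -1/311241530298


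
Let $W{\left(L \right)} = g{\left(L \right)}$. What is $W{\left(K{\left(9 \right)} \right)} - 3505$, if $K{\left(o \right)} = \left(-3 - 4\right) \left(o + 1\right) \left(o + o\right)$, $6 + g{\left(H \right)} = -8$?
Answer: $-3519$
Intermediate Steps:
$g{\left(H \right)} = -14$ ($g{\left(H \right)} = -6 - 8 = -14$)
$K{\left(o \right)} = 2 o \left(-7 - 7 o\right)$ ($K{\left(o \right)} = - 7 \left(1 + o\right) 2 o = \left(-7 - 7 o\right) 2 o = 2 o \left(-7 - 7 o\right)$)
$W{\left(L \right)} = -14$
$W{\left(K{\left(9 \right)} \right)} - 3505 = -14 - 3505 = -3519$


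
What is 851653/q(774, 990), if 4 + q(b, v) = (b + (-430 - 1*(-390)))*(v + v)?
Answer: 851653/1453316 ≈ 0.58601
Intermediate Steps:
q(b, v) = -4 + 2*v*(-40 + b) (q(b, v) = -4 + (b + (-430 - 1*(-390)))*(v + v) = -4 + (b + (-430 + 390))*(2*v) = -4 + (b - 40)*(2*v) = -4 + (-40 + b)*(2*v) = -4 + 2*v*(-40 + b))
851653/q(774, 990) = 851653/(-4 - 80*990 + 2*774*990) = 851653/(-4 - 79200 + 1532520) = 851653/1453316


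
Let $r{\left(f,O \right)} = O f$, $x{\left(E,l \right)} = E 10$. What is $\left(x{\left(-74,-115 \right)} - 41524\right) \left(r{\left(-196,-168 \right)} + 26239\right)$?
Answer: $-2500634088$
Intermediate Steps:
$x{\left(E,l \right)} = 10 E$
$\left(x{\left(-74,-115 \right)} - 41524\right) \left(r{\left(-196,-168 \right)} + 26239\right) = \left(10 \left(-74\right) - 41524\right) \left(\left(-168\right) \left(-196\right) + 26239\right) = \left(-740 - 41524\right) \left(32928 + 26239\right) = \left(-42264\right) 59167 = -2500634088$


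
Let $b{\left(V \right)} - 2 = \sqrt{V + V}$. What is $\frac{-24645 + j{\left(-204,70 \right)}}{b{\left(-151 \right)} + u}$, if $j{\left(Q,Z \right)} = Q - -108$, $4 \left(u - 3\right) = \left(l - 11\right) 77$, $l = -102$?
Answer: $\frac{286368828}{25121531} + \frac{131952 i \sqrt{302}}{25121531} \approx 11.399 + 0.09128 i$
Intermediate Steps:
$b{\left(V \right)} = 2 + \sqrt{2} \sqrt{V}$ ($b{\left(V \right)} = 2 + \sqrt{V + V} = 2 + \sqrt{2 V} = 2 + \sqrt{2} \sqrt{V}$)
$u = - \frac{8689}{4}$ ($u = 3 + \frac{\left(-102 - 11\right) 77}{4} = 3 + \frac{\left(-113\right) 77}{4} = 3 + \frac{1}{4} \left(-8701\right) = 3 - \frac{8701}{4} = - \frac{8689}{4} \approx -2172.3$)
$j{\left(Q,Z \right)} = 108 + Q$ ($j{\left(Q,Z \right)} = Q + 108 = 108 + Q$)
$\frac{-24645 + j{\left(-204,70 \right)}}{b{\left(-151 \right)} + u} = \frac{-24645 + \left(108 - 204\right)}{\left(2 + \sqrt{2} \sqrt{-151}\right) - \frac{8689}{4}} = \frac{-24645 - 96}{\left(2 + \sqrt{2} i \sqrt{151}\right) - \frac{8689}{4}} = - \frac{24741}{\left(2 + i \sqrt{302}\right) - \frac{8689}{4}} = - \frac{24741}{- \frac{8681}{4} + i \sqrt{302}}$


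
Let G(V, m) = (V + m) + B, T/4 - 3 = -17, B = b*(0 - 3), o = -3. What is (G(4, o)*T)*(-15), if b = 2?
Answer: -4200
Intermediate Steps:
B = -6 (B = 2*(0 - 3) = 2*(-3) = -6)
T = -56 (T = 12 + 4*(-17) = 12 - 68 = -56)
G(V, m) = -6 + V + m (G(V, m) = (V + m) - 6 = -6 + V + m)
(G(4, o)*T)*(-15) = ((-6 + 4 - 3)*(-56))*(-15) = -5*(-56)*(-15) = 280*(-15) = -4200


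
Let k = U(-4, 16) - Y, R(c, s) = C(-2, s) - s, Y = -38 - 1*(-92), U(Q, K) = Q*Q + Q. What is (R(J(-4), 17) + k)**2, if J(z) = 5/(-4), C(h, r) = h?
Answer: 3721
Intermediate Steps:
U(Q, K) = Q + Q**2 (U(Q, K) = Q**2 + Q = Q + Q**2)
Y = 54 (Y = -38 + 92 = 54)
J(z) = -5/4 (J(z) = 5*(-1/4) = -5/4)
R(c, s) = -2 - s
k = -42 (k = -4*(1 - 4) - 1*54 = -4*(-3) - 54 = 12 - 54 = -42)
(R(J(-4), 17) + k)**2 = ((-2 - 1*17) - 42)**2 = ((-2 - 17) - 42)**2 = (-19 - 42)**2 = (-61)**2 = 3721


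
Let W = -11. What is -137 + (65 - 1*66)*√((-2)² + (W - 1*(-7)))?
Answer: -137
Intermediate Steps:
-137 + (65 - 1*66)*√((-2)² + (W - 1*(-7))) = -137 + (65 - 1*66)*√((-2)² + (-11 - 1*(-7))) = -137 + (65 - 66)*√(4 + (-11 + 7)) = -137 - √(4 - 4) = -137 - √0 = -137 - 1*0 = -137 + 0 = -137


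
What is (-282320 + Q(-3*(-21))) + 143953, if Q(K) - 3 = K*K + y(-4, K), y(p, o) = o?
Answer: -134332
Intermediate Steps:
Q(K) = 3 + K + K² (Q(K) = 3 + (K*K + K) = 3 + (K² + K) = 3 + (K + K²) = 3 + K + K²)
(-282320 + Q(-3*(-21))) + 143953 = (-282320 + (3 - 3*(-21) + (-3*(-21))²)) + 143953 = (-282320 + (3 + 63 + 63²)) + 143953 = (-282320 + (3 + 63 + 3969)) + 143953 = (-282320 + 4035) + 143953 = -278285 + 143953 = -134332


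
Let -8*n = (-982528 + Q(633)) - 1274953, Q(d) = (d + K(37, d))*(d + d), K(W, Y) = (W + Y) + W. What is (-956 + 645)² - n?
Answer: 212727/8 ≈ 26591.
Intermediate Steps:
K(W, Y) = Y + 2*W
Q(d) = 2*d*(74 + 2*d) (Q(d) = (d + (d + 2*37))*(d + d) = (d + (d + 74))*(2*d) = (d + (74 + d))*(2*d) = (74 + 2*d)*(2*d) = 2*d*(74 + 2*d))
n = 561041/8 (n = -((-982528 + 4*633*(37 + 633)) - 1274953)/8 = -((-982528 + 4*633*670) - 1274953)/8 = -((-982528 + 1696440) - 1274953)/8 = -(713912 - 1274953)/8 = -⅛*(-561041) = 561041/8 ≈ 70130.)
(-956 + 645)² - n = (-956 + 645)² - 1*561041/8 = (-311)² - 561041/8 = 96721 - 561041/8 = 212727/8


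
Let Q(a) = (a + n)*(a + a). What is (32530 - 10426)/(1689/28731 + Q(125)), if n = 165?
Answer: 211690008/694333063 ≈ 0.30488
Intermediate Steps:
Q(a) = 2*a*(165 + a) (Q(a) = (a + 165)*(a + a) = (165 + a)*(2*a) = 2*a*(165 + a))
(32530 - 10426)/(1689/28731 + Q(125)) = (32530 - 10426)/(1689/28731 + 2*125*(165 + 125)) = 22104/(1689*(1/28731) + 2*125*290) = 22104/(563/9577 + 72500) = 22104/(694333063/9577) = 22104*(9577/694333063) = 211690008/694333063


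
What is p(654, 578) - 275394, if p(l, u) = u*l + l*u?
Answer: 480630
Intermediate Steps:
p(l, u) = 2*l*u (p(l, u) = l*u + l*u = 2*l*u)
p(654, 578) - 275394 = 2*654*578 - 275394 = 756024 - 275394 = 480630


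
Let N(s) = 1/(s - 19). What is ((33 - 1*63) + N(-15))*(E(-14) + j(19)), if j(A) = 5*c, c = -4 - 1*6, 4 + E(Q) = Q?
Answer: 2042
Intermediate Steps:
E(Q) = -4 + Q
c = -10 (c = -4 - 6 = -10)
N(s) = 1/(-19 + s)
j(A) = -50 (j(A) = 5*(-10) = -50)
((33 - 1*63) + N(-15))*(E(-14) + j(19)) = ((33 - 1*63) + 1/(-19 - 15))*((-4 - 14) - 50) = ((33 - 63) + 1/(-34))*(-18 - 50) = (-30 - 1/34)*(-68) = -1021/34*(-68) = 2042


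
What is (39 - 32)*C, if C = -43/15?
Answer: -301/15 ≈ -20.067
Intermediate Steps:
C = -43/15 (C = -43*1/15 = -43/15 ≈ -2.8667)
(39 - 32)*C = (39 - 32)*(-43/15) = 7*(-43/15) = -301/15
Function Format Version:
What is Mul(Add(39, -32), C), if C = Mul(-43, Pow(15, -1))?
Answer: Rational(-301, 15) ≈ -20.067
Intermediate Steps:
C = Rational(-43, 15) (C = Mul(-43, Rational(1, 15)) = Rational(-43, 15) ≈ -2.8667)
Mul(Add(39, -32), C) = Mul(Add(39, -32), Rational(-43, 15)) = Mul(7, Rational(-43, 15)) = Rational(-301, 15)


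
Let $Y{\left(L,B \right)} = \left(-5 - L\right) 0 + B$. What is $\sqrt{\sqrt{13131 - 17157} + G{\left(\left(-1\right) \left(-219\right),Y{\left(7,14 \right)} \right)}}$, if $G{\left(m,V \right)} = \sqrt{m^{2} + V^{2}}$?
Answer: $\sqrt{\sqrt{48157} + i \sqrt{4026}} \approx 14.965 + 2.12 i$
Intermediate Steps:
$Y{\left(L,B \right)} = B$ ($Y{\left(L,B \right)} = 0 + B = B$)
$G{\left(m,V \right)} = \sqrt{V^{2} + m^{2}}$
$\sqrt{\sqrt{13131 - 17157} + G{\left(\left(-1\right) \left(-219\right),Y{\left(7,14 \right)} \right)}} = \sqrt{\sqrt{13131 - 17157} + \sqrt{14^{2} + \left(\left(-1\right) \left(-219\right)\right)^{2}}} = \sqrt{\sqrt{-4026} + \sqrt{196 + 219^{2}}} = \sqrt{i \sqrt{4026} + \sqrt{196 + 47961}} = \sqrt{i \sqrt{4026} + \sqrt{48157}} = \sqrt{\sqrt{48157} + i \sqrt{4026}}$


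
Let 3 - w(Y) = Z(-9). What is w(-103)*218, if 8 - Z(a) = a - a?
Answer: -1090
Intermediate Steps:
Z(a) = 8 (Z(a) = 8 - (a - a) = 8 - 1*0 = 8 + 0 = 8)
w(Y) = -5 (w(Y) = 3 - 1*8 = 3 - 8 = -5)
w(-103)*218 = -5*218 = -1090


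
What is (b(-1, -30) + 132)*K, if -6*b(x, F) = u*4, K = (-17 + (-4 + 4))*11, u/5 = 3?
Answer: -22814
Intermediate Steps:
u = 15 (u = 5*3 = 15)
K = -187 (K = (-17 + 0)*11 = -17*11 = -187)
b(x, F) = -10 (b(x, F) = -5*4/2 = -⅙*60 = -10)
(b(-1, -30) + 132)*K = (-10 + 132)*(-187) = 122*(-187) = -22814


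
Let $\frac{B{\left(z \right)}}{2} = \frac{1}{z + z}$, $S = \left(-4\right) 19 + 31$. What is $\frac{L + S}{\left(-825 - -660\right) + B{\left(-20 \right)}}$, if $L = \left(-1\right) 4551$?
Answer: $\frac{91920}{3301} \approx 27.846$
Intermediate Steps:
$S = -45$ ($S = -76 + 31 = -45$)
$B{\left(z \right)} = \frac{1}{z}$ ($B{\left(z \right)} = \frac{2}{z + z} = \frac{2}{2 z} = 2 \frac{1}{2 z} = \frac{1}{z}$)
$L = -4551$
$\frac{L + S}{\left(-825 - -660\right) + B{\left(-20 \right)}} = \frac{-4551 - 45}{\left(-825 - -660\right) + \frac{1}{-20}} = - \frac{4596}{\left(-825 + 660\right) - \frac{1}{20}} = - \frac{4596}{-165 - \frac{1}{20}} = - \frac{4596}{- \frac{3301}{20}} = \left(-4596\right) \left(- \frac{20}{3301}\right) = \frac{91920}{3301}$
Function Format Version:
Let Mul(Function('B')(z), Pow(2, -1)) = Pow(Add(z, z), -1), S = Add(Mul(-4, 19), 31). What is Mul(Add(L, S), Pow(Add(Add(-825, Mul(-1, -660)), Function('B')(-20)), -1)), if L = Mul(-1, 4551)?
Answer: Rational(91920, 3301) ≈ 27.846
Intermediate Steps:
S = -45 (S = Add(-76, 31) = -45)
Function('B')(z) = Pow(z, -1) (Function('B')(z) = Mul(2, Pow(Add(z, z), -1)) = Mul(2, Pow(Mul(2, z), -1)) = Mul(2, Mul(Rational(1, 2), Pow(z, -1))) = Pow(z, -1))
L = -4551
Mul(Add(L, S), Pow(Add(Add(-825, Mul(-1, -660)), Function('B')(-20)), -1)) = Mul(Add(-4551, -45), Pow(Add(Add(-825, Mul(-1, -660)), Pow(-20, -1)), -1)) = Mul(-4596, Pow(Add(Add(-825, 660), Rational(-1, 20)), -1)) = Mul(-4596, Pow(Add(-165, Rational(-1, 20)), -1)) = Mul(-4596, Pow(Rational(-3301, 20), -1)) = Mul(-4596, Rational(-20, 3301)) = Rational(91920, 3301)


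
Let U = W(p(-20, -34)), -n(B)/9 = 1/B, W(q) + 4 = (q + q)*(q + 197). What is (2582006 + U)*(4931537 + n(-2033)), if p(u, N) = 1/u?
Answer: 517729524521367053/40660 ≈ 1.2733e+13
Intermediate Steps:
W(q) = -4 + 2*q*(197 + q) (W(q) = -4 + (q + q)*(q + 197) = -4 + (2*q)*(197 + q) = -4 + 2*q*(197 + q))
n(B) = -9/B
U = -4739/200 (U = -4 + 2*(1/(-20))² + 394/(-20) = -4 + 2*(-1/20)² + 394*(-1/20) = -4 + 2*(1/400) - 197/10 = -4 + 1/200 - 197/10 = -4739/200 ≈ -23.695)
(2582006 + U)*(4931537 + n(-2033)) = (2582006 - 4739/200)*(4931537 - 9/(-2033)) = 516396461*(4931537 - 9*(-1/2033))/200 = 516396461*(4931537 + 9/2033)/200 = (516396461/200)*(10025814730/2033) = 517729524521367053/40660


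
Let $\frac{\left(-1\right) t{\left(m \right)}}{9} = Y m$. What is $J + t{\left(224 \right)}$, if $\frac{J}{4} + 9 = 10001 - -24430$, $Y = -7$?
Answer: $151800$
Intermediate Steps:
$t{\left(m \right)} = 63 m$ ($t{\left(m \right)} = - 9 \left(- 7 m\right) = 63 m$)
$J = 137688$ ($J = -36 + 4 \left(10001 - -24430\right) = -36 + 4 \left(10001 + 24430\right) = -36 + 4 \cdot 34431 = -36 + 137724 = 137688$)
$J + t{\left(224 \right)} = 137688 + 63 \cdot 224 = 137688 + 14112 = 151800$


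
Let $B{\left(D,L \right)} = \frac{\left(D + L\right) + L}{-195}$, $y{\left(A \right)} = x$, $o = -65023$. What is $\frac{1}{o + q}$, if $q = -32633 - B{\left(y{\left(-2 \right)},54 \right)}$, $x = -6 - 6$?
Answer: $- \frac{65}{6347608} \approx -1.024 \cdot 10^{-5}$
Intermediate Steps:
$x = -12$ ($x = -6 - 6 = -12$)
$y{\left(A \right)} = -12$
$B{\left(D,L \right)} = - \frac{2 L}{195} - \frac{D}{195}$ ($B{\left(D,L \right)} = \left(D + 2 L\right) \left(- \frac{1}{195}\right) = - \frac{2 L}{195} - \frac{D}{195}$)
$q = - \frac{2121113}{65}$ ($q = -32633 - \left(\left(- \frac{2}{195}\right) 54 - - \frac{4}{65}\right) = -32633 - \left(- \frac{36}{65} + \frac{4}{65}\right) = -32633 - - \frac{32}{65} = -32633 + \frac{32}{65} = - \frac{2121113}{65} \approx -32633.0$)
$\frac{1}{o + q} = \frac{1}{-65023 - \frac{2121113}{65}} = \frac{1}{- \frac{6347608}{65}} = - \frac{65}{6347608}$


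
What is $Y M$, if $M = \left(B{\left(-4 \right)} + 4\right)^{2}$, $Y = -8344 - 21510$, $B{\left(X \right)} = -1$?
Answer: $-268686$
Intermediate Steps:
$Y = -29854$
$M = 9$ ($M = \left(-1 + 4\right)^{2} = 3^{2} = 9$)
$Y M = \left(-29854\right) 9 = -268686$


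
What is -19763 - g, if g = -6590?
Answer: -13173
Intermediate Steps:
-19763 - g = -19763 - 1*(-6590) = -19763 + 6590 = -13173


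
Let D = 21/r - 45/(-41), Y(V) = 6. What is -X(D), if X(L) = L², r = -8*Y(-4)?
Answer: -187489/430336 ≈ -0.43568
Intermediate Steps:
r = -48 (r = -8*6 = -48)
D = 433/656 (D = 21/(-48) - 45/(-41) = 21*(-1/48) - 45*(-1/41) = -7/16 + 45/41 = 433/656 ≈ 0.66006)
-X(D) = -(433/656)² = -1*187489/430336 = -187489/430336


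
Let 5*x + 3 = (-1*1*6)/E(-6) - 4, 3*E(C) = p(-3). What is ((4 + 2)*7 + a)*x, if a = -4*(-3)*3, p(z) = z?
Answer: -78/5 ≈ -15.600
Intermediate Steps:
a = 36 (a = 12*3 = 36)
E(C) = -1 (E(C) = (⅓)*(-3) = -1)
x = -⅕ (x = -⅗ + ((-1*1*6)/(-1) - 4)/5 = -⅗ + (-1*6*(-1) - 4)/5 = -⅗ + (-6*(-1) - 4)/5 = -⅗ + (6 - 4)/5 = -⅗ + (⅕)*2 = -⅗ + ⅖ = -⅕ ≈ -0.20000)
((4 + 2)*7 + a)*x = ((4 + 2)*7 + 36)*(-⅕) = (6*7 + 36)*(-⅕) = (42 + 36)*(-⅕) = 78*(-⅕) = -78/5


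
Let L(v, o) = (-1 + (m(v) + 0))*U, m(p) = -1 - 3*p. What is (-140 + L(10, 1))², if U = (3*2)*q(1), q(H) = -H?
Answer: 2704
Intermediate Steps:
U = -6 (U = (3*2)*(-1*1) = 6*(-1) = -6)
L(v, o) = 12 + 18*v (L(v, o) = (-1 + ((-1 - 3*v) + 0))*(-6) = (-1 + (-1 - 3*v))*(-6) = (-2 - 3*v)*(-6) = 12 + 18*v)
(-140 + L(10, 1))² = (-140 + (12 + 18*10))² = (-140 + (12 + 180))² = (-140 + 192)² = 52² = 2704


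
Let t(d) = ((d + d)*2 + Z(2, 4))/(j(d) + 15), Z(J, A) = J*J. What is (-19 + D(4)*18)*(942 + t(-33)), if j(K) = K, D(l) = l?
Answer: 452726/9 ≈ 50303.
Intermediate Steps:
Z(J, A) = J²
t(d) = (4 + 4*d)/(15 + d) (t(d) = ((d + d)*2 + 2²)/(d + 15) = ((2*d)*2 + 4)/(15 + d) = (4*d + 4)/(15 + d) = (4 + 4*d)/(15 + d))
(-19 + D(4)*18)*(942 + t(-33)) = (-19 + 4*18)*(942 + 4*(1 - 33)/(15 - 33)) = (-19 + 72)*(942 + 4*(-32)/(-18)) = 53*(942 + 4*(-1/18)*(-32)) = 53*(942 + 64/9) = 53*(8542/9) = 452726/9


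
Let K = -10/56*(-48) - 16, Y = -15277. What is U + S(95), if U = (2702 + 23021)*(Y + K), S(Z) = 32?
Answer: -2752129269/7 ≈ -3.9316e+8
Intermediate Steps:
K = -52/7 (K = -10*1/56*(-48) - 16 = -5/28*(-48) - 16 = 60/7 - 16 = -52/7 ≈ -7.4286)
U = -2752129493/7 (U = (2702 + 23021)*(-15277 - 52/7) = 25723*(-106991/7) = -2752129493/7 ≈ -3.9316e+8)
U + S(95) = -2752129493/7 + 32 = -2752129269/7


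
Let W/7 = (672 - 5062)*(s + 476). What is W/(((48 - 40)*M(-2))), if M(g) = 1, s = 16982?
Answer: -134121085/2 ≈ -6.7061e+7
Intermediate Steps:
W = -536484340 (W = 7*((672 - 5062)*(16982 + 476)) = 7*(-4390*17458) = 7*(-76640620) = -536484340)
W/(((48 - 40)*M(-2))) = -536484340/(48 - 40) = -536484340/(8*1) = -536484340/8 = -536484340*1/8 = -134121085/2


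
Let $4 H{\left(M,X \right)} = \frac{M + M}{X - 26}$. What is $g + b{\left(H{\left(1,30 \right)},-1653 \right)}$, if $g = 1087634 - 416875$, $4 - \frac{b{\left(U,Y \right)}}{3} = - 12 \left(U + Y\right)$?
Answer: $\frac{1222535}{2} \approx 6.1127 \cdot 10^{5}$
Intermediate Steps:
$H{\left(M,X \right)} = \frac{M}{2 \left(-26 + X\right)}$ ($H{\left(M,X \right)} = \frac{\left(M + M\right) \frac{1}{X - 26}}{4} = \frac{2 M \frac{1}{-26 + X}}{4} = \frac{M}{2 \left(-26 + X\right)}$)
$b{\left(U,Y \right)} = 12 + 36 U + 36 Y$ ($b{\left(U,Y \right)} = 12 - 3 \left(- 12 \left(U + Y\right)\right) = 12 - 3 \left(- 12 U - 12 Y\right) = 12 + \left(36 U + 36 Y\right) = 12 + 36 U + 36 Y$)
$g = 670759$ ($g = 1087634 - 416875 = 670759$)
$g + b{\left(H{\left(1,30 \right)},-1653 \right)} = 670759 + \left(12 + 36 \cdot \frac{1}{2} \cdot 1 \frac{1}{-26 + 30} + 36 \left(-1653\right)\right) = 670759 + \left(12 + 36 \cdot \frac{1}{2} \cdot 1 \cdot \frac{1}{4} - 59508\right) = 670759 + \left(12 + 36 \cdot \frac{1}{8} - 59508\right) = 670759 + \left(12 + \frac{9}{2} - 59508\right) = 670759 - \frac{118983}{2} = \frac{1222535}{2}$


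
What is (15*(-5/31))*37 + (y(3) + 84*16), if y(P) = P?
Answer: 38982/31 ≈ 1257.5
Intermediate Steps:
(15*(-5/31))*37 + (y(3) + 84*16) = (15*(-5/31))*37 + (3 + 84*16) = (15*(-5*1/31))*37 + (3 + 1344) = (15*(-5/31))*37 + 1347 = -75/31*37 + 1347 = -2775/31 + 1347 = 38982/31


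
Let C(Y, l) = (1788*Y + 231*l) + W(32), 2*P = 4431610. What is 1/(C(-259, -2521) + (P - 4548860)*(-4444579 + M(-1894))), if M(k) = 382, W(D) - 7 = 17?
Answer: 1/10368554986416 ≈ 9.6445e-14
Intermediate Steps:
P = 2215805 (P = (1/2)*4431610 = 2215805)
W(D) = 24 (W(D) = 7 + 17 = 24)
C(Y, l) = 24 + 231*l + 1788*Y (C(Y, l) = (1788*Y + 231*l) + 24 = (231*l + 1788*Y) + 24 = 24 + 231*l + 1788*Y)
1/(C(-259, -2521) + (P - 4548860)*(-4444579 + M(-1894))) = 1/((24 + 231*(-2521) + 1788*(-259)) + (2215805 - 4548860)*(-4444579 + 382)) = 1/((24 - 582351 - 463092) - 2333055*(-4444197)) = 1/(-1045419 + 10368556031835) = 1/10368554986416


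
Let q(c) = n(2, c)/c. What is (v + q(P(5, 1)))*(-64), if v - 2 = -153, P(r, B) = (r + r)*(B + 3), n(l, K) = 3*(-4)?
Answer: 48416/5 ≈ 9683.2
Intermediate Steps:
n(l, K) = -12
P(r, B) = 2*r*(3 + B) (P(r, B) = (2*r)*(3 + B) = 2*r*(3 + B))
v = -151 (v = 2 - 153 = -151)
q(c) = -12/c
(v + q(P(5, 1)))*(-64) = (-151 - 12*1/(10*(3 + 1)))*(-64) = (-151 - 12/(2*5*4))*(-64) = (-151 - 12/40)*(-64) = (-151 - 12*1/40)*(-64) = (-151 - 3/10)*(-64) = -1513/10*(-64) = 48416/5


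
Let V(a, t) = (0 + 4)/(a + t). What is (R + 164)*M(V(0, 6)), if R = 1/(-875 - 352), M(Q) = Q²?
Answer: 804908/11043 ≈ 72.889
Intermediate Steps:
V(a, t) = 4/(a + t)
R = -1/1227 (R = 1/(-1227) = -1/1227 ≈ -0.00081500)
(R + 164)*M(V(0, 6)) = (-1/1227 + 164)*(4/(0 + 6))² = 201227*(4/6)²/1227 = 201227*(4*(⅙))²/1227 = 201227*(⅔)²/1227 = (201227/1227)*(4/9) = 804908/11043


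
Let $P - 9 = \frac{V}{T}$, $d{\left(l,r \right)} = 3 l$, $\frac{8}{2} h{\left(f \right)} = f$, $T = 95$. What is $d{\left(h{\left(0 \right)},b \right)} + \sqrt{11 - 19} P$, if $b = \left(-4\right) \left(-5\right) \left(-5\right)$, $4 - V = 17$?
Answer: $\frac{1684 i \sqrt{2}}{95} \approx 25.069 i$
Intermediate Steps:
$V = -13$ ($V = 4 - 17 = -13$)
$h{\left(f \right)} = \frac{f}{4}$
$b = -100$ ($b = 20 \left(-5\right) = -100$)
$P = \frac{842}{95}$ ($P = 9 - \frac{13}{95} = \frac{842}{95} \approx 8.8632$)
$d{\left(h{\left(0 \right)},b \right)} + \sqrt{11 - 19} P = 3 \cdot \frac{1}{4} \cdot 0 + \sqrt{11 - 19} \cdot \frac{842}{95} = 3 \cdot 0 + \sqrt{-8} \cdot \frac{842}{95} = 0 + 2 i \sqrt{2} \cdot \frac{842}{95} = 0 + \frac{1684 i \sqrt{2}}{95} = \frac{1684 i \sqrt{2}}{95}$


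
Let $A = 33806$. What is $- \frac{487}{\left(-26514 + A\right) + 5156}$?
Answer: $- \frac{487}{12448} \approx -0.039123$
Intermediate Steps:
$- \frac{487}{\left(-26514 + A\right) + 5156} = - \frac{487}{\left(-26514 + 33806\right) + 5156} = - \frac{487}{7292 + 5156} = - \frac{487}{12448}$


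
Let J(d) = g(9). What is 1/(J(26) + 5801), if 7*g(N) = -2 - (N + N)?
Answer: 7/40587 ≈ 0.00017247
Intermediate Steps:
g(N) = -2/7 - 2*N/7 (g(N) = (-2 - (N + N))/7 = (-2 - 2*N)/7 = -2/7 - 2*N/7)
J(d) = -20/7 (J(d) = -2/7 - 2/7*9 = -2/7 - 18/7 = -20/7)
1/(J(26) + 5801) = 1/(-20/7 + 5801) = 1/(40587/7) = 7/40587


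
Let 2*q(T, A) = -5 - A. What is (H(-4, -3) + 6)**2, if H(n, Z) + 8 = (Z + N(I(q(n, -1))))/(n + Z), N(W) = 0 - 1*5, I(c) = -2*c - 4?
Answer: 36/49 ≈ 0.73469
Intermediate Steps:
q(T, A) = -5/2 - A/2 (q(T, A) = (-5 - A)/2 = -5/2 - A/2)
I(c) = -4 - 2*c
N(W) = -5 (N(W) = 0 - 5 = -5)
H(n, Z) = -8 + (-5 + Z)/(Z + n) (H(n, Z) = -8 + (Z - 5)/(n + Z) = -8 + (-5 + Z)/(Z + n))
(H(-4, -3) + 6)**2 = ((-5 - 8*(-4) - 7*(-3))/(-3 - 4) + 6)**2 = ((-5 + 32 + 21)/(-7) + 6)**2 = (-1/7*48 + 6)**2 = (-48/7 + 6)**2 = (-6/7)**2 = 36/49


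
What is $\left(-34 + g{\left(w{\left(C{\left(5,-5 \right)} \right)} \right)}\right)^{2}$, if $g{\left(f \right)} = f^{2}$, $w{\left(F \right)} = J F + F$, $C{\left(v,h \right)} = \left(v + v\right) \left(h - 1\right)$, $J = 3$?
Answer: $3313844356$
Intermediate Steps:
$C{\left(v,h \right)} = 2 v \left(-1 + h\right)$
$w{\left(F \right)} = 4 F$ ($w{\left(F \right)} = 3 F + F = 4 F$)
$\left(-34 + g{\left(w{\left(C{\left(5,-5 \right)} \right)} \right)}\right)^{2} = \left(-34 + \left(4 \cdot 2 \cdot 5 \left(-1 - 5\right)\right)^{2}\right)^{2} = \left(-34 + \left(4 \cdot 2 \cdot 5 \left(-6\right)\right)^{2}\right)^{2} = \left(-34 + \left(4 \left(-60\right)\right)^{2}\right)^{2} = \left(-34 + \left(-240\right)^{2}\right)^{2} = \left(-34 + 57600\right)^{2} = 57566^{2} = 3313844356$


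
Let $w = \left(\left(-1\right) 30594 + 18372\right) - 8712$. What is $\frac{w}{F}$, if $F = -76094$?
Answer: $\frac{10467}{38047} \approx 0.27511$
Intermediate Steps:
$w = -20934$ ($w = \left(-30594 + 18372\right) - 8712 = -12222 - 8712 = -20934$)
$\frac{w}{F} = - \frac{20934}{-76094} = \left(-20934\right) \left(- \frac{1}{76094}\right) = \frac{10467}{38047}$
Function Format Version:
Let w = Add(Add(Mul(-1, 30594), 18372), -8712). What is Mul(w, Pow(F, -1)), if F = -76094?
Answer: Rational(10467, 38047) ≈ 0.27511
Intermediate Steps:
w = -20934 (w = Add(Add(-30594, 18372), -8712) = Add(-12222, -8712) = -20934)
Mul(w, Pow(F, -1)) = Mul(-20934, Pow(-76094, -1)) = Mul(-20934, Rational(-1, 76094)) = Rational(10467, 38047)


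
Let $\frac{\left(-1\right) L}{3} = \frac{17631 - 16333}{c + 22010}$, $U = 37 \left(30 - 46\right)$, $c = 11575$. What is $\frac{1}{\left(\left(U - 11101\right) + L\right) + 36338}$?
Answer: $\frac{11195}{275899477} \approx 4.0576 \cdot 10^{-5}$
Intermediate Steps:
$U = -592$ ($U = 37 \left(-16\right) = -592$)
$L = - \frac{1298}{11195}$ ($L = - 3 \frac{17631 - 16333}{11575 + 22010} = - 3 \cdot \frac{1298}{33585} = - 3 \cdot 1298 \cdot \frac{1}{33585} = \left(-3\right) \frac{1298}{33585} = - \frac{1298}{11195} \approx -0.11594$)
$\frac{1}{\left(\left(U - 11101\right) + L\right) + 36338} = \frac{1}{\left(\left(-592 - 11101\right) - \frac{1298}{11195}\right) + 36338} = \frac{1}{\left(-11693 - \frac{1298}{11195}\right) + 36338} = \frac{1}{- \frac{130904433}{11195} + 36338} = \frac{1}{\frac{275899477}{11195}} = \frac{11195}{275899477}$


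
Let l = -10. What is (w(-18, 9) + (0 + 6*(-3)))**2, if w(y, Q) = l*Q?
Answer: 11664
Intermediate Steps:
w(y, Q) = -10*Q
(w(-18, 9) + (0 + 6*(-3)))**2 = (-10*9 + (0 + 6*(-3)))**2 = (-90 + (0 - 18))**2 = (-90 - 18)**2 = (-108)**2 = 11664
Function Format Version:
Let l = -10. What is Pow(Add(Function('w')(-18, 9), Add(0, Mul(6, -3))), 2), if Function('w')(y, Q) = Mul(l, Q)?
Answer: 11664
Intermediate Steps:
Function('w')(y, Q) = Mul(-10, Q)
Pow(Add(Function('w')(-18, 9), Add(0, Mul(6, -3))), 2) = Pow(Add(Mul(-10, 9), Add(0, Mul(6, -3))), 2) = Pow(Add(-90, Add(0, -18)), 2) = Pow(Add(-90, -18), 2) = Pow(-108, 2) = 11664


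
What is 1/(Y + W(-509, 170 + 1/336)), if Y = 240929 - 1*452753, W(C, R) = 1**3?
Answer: -1/211823 ≈ -4.7209e-6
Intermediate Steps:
W(C, R) = 1
Y = -211824 (Y = 240929 - 452753 = -211824)
1/(Y + W(-509, 170 + 1/336)) = 1/(-211824 + 1) = 1/(-211823) = -1/211823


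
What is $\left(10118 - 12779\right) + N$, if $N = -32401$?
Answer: $-35062$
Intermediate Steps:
$\left(10118 - 12779\right) + N = \left(10118 - 12779\right) - 32401 = -2661 - 32401 = -35062$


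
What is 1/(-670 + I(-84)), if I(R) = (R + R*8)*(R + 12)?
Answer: 1/53762 ≈ 1.8600e-5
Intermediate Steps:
I(R) = 9*R*(12 + R) (I(R) = (R + 8*R)*(12 + R) = (9*R)*(12 + R) = 9*R*(12 + R))
1/(-670 + I(-84)) = 1/(-670 + 9*(-84)*(12 - 84)) = 1/(-670 + 9*(-84)*(-72)) = 1/(-670 + 54432) = 1/53762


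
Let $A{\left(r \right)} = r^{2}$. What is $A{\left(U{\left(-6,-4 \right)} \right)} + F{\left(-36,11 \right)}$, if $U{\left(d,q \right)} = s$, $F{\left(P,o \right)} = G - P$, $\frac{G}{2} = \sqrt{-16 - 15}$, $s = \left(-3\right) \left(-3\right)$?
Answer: $117 + 2 i \sqrt{31} \approx 117.0 + 11.136 i$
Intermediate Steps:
$s = 9$
$G = 2 i \sqrt{31}$ ($G = 2 \sqrt{-16 - 15} = 2 \sqrt{-31} = 2 i \sqrt{31} \approx 11.136 i$)
$F{\left(P,o \right)} = - P + 2 i \sqrt{31}$ ($F{\left(P,o \right)} = 2 i \sqrt{31} - P = - P + 2 i \sqrt{31}$)
$U{\left(d,q \right)} = 9$
$A{\left(U{\left(-6,-4 \right)} \right)} + F{\left(-36,11 \right)} = 9^{2} + \left(\left(-1\right) \left(-36\right) + 2 i \sqrt{31}\right) = 81 + \left(36 + 2 i \sqrt{31}\right) = 117 + 2 i \sqrt{31}$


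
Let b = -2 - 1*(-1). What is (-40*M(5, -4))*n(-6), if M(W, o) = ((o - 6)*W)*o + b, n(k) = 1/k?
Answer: 3980/3 ≈ 1326.7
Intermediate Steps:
n(k) = 1/k
b = -1 (b = -2 + 1 = -1)
M(W, o) = -1 + W*o*(-6 + o) (M(W, o) = ((o - 6)*W)*o - 1 = ((-6 + o)*W)*o - 1 = (W*(-6 + o))*o - 1 = W*o*(-6 + o) - 1 = -1 + W*o*(-6 + o))
(-40*M(5, -4))*n(-6) = -40*(-1 + 5*(-4)² - 6*5*(-4))/(-6) = -40*(-1 + 5*16 + 120)*(-⅙) = -40*(-1 + 80 + 120)*(-⅙) = -40*199*(-⅙) = -7960*(-⅙) = 3980/3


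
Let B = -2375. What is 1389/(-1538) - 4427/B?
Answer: 184729/192250 ≈ 0.96088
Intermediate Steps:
1389/(-1538) - 4427/B = 1389/(-1538) - 4427/(-2375) = 1389*(-1/1538) - 4427*(-1/2375) = -1389/1538 + 233/125 = 184729/192250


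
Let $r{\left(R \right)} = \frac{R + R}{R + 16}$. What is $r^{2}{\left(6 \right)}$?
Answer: $\frac{36}{121} \approx 0.29752$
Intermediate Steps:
$r{\left(R \right)} = \frac{2 R}{16 + R}$
$r^{2}{\left(6 \right)} = \left(2 \cdot 6 \frac{1}{16 + 6}\right)^{2} = \left(2 \cdot 6 \cdot \frac{1}{22}\right)^{2} = \left(\frac{6}{11}\right)^{2} = \frac{36}{121}$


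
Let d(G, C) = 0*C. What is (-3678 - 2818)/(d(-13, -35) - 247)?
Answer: 6496/247 ≈ 26.300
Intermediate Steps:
d(G, C) = 0
(-3678 - 2818)/(d(-13, -35) - 247) = (-3678 - 2818)/(0 - 247) = -6496/(-247) = -6496*(-1/247) = 6496/247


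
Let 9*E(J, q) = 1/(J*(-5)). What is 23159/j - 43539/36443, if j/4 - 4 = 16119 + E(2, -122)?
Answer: -88376931717/105762615134 ≈ -0.83562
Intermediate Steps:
E(J, q) = -1/(45*J) (E(J, q) = 1/(9*((J*(-5)))) = 1/(9*((-5*J))) = (-1/(5*J))/9 = -1/(45*J))
j = 2902138/45 (j = 16 + 4*(16119 - 1/45/2) = 16 + 4*(16119 - 1/45*½) = 16 + 4*(16119 - 1/90) = 16 + 4*(1450709/90) = 16 + 2901418/45 = 2902138/45 ≈ 64492.)
23159/j - 43539/36443 = 23159/(2902138/45) - 43539/36443 = 23159*(45/2902138) - 43539*1/36443 = 1042155/2902138 - 43539/36443 = -88376931717/105762615134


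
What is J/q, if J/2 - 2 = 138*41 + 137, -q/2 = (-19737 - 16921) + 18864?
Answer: 187/574 ≈ 0.32578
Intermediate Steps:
q = 35588 (q = -2*((-19737 - 16921) + 18864) = -2*(-36658 + 18864) = -2*(-17794) = 35588)
J = 11594 (J = 4 + 2*(138*41 + 137) = 4 + 2*(5658 + 137) = 4 + 2*5795 = 4 + 11590 = 11594)
J/q = 11594/35588 = 11594*(1/35588) = 187/574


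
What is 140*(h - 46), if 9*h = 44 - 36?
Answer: -56840/9 ≈ -6315.6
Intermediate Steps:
h = 8/9 (h = (44 - 36)/9 = (⅑)*8 = 8/9 ≈ 0.88889)
140*(h - 46) = 140*(8/9 - 46) = 140*(-406/9) = -56840/9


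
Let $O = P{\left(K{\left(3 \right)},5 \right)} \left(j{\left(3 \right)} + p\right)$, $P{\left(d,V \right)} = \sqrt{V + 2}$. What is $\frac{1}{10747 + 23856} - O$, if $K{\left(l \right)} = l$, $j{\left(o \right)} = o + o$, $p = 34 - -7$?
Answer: $\frac{1}{34603} - 47 \sqrt{7} \approx -124.35$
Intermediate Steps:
$p = 41$ ($p = 34 + 7 = 41$)
$j{\left(o \right)} = 2 o$
$P{\left(d,V \right)} = \sqrt{2 + V}$
$O = 47 \sqrt{7}$ ($O = \sqrt{2 + 5} \left(2 \cdot 3 + 41\right) = \sqrt{7} \left(6 + 41\right) = \sqrt{7} \cdot 47 = 47 \sqrt{7} \approx 124.35$)
$\frac{1}{10747 + 23856} - O = \frac{1}{10747 + 23856} - 47 \sqrt{7} = \frac{1}{34603} - 47 \sqrt{7}$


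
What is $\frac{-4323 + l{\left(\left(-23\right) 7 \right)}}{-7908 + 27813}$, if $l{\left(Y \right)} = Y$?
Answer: $- \frac{4484}{19905} \approx -0.22527$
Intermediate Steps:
$\frac{-4323 + l{\left(\left(-23\right) 7 \right)}}{-7908 + 27813} = \frac{-4323 - 161}{-7908 + 27813} = \frac{-4323 - 161}{19905} = \left(-4484\right) \frac{1}{19905} = - \frac{4484}{19905}$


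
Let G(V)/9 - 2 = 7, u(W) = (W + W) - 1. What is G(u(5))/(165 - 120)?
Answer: 9/5 ≈ 1.8000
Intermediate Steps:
u(W) = -1 + 2*W (u(W) = 2*W - 1 = -1 + 2*W)
G(V) = 81 (G(V) = 18 + 9*7 = 18 + 63 = 81)
G(u(5))/(165 - 120) = 81/(165 - 120) = 81/45 = 81*(1/45) = 9/5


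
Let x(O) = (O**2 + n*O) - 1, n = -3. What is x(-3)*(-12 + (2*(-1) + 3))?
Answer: -187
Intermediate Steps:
x(O) = -1 + O**2 - 3*O (x(O) = (O**2 - 3*O) - 1 = -1 + O**2 - 3*O)
x(-3)*(-12 + (2*(-1) + 3)) = (-1 + (-3)**2 - 3*(-3))*(-12 + (2*(-1) + 3)) = (-1 + 9 + 9)*(-12 + (-2 + 3)) = 17*(-12 + 1) = 17*(-11) = -187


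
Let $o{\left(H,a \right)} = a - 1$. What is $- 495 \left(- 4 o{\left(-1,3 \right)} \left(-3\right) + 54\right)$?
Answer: $-38610$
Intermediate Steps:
$o{\left(H,a \right)} = -1 + a$ ($o{\left(H,a \right)} = a - 1 = -1 + a$)
$- 495 \left(- 4 o{\left(-1,3 \right)} \left(-3\right) + 54\right) = - 495 \left(- 4 \left(-1 + 3\right) \left(-3\right) + 54\right) = - 495 \left(\left(-4\right) 2 \left(-3\right) + 54\right) = - 495 \left(\left(-8\right) \left(-3\right) + 54\right) = - 495 \left(24 + 54\right) = \left(-495\right) 78 = -38610$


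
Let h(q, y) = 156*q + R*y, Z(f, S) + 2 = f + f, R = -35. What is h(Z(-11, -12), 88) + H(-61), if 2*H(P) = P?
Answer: -13709/2 ≈ -6854.5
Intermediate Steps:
Z(f, S) = -2 + 2*f (Z(f, S) = -2 + (f + f) = -2 + 2*f)
h(q, y) = -35*y + 156*q (h(q, y) = 156*q - 35*y = -35*y + 156*q)
H(P) = P/2
h(Z(-11, -12), 88) + H(-61) = (-35*88 + 156*(-2 + 2*(-11))) + (1/2)*(-61) = (-3080 + 156*(-2 - 22)) - 61/2 = (-3080 + 156*(-24)) - 61/2 = (-3080 - 3744) - 61/2 = -6824 - 61/2 = -13709/2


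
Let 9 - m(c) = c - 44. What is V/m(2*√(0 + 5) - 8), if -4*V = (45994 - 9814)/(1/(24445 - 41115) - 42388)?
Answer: 3065863050/871718687887 + 100520100*√5/871718687887 ≈ 0.0037749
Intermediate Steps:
V = 50260050/235535987 (V = -(45994 - 9814)/(4*(1/(24445 - 41115) - 42388)) = -9045/(1/(-16670) - 42388) = -9045/(-1/16670 - 42388) = -9045/(-706607961/16670) = -9045*(-16670)/706607961 = -¼*(-201040200/235535987) = 50260050/235535987 ≈ 0.21339)
m(c) = 53 - c (m(c) = 9 - (c - 44) = 9 - (-44 + c) = 9 + (44 - c) = 53 - c)
V/m(2*√(0 + 5) - 8) = 50260050/(235535987*(53 - (2*√(0 + 5) - 8))) = 50260050/(235535987*(53 - (2*√5 - 8))) = 50260050/(235535987*(53 - (-8 + 2*√5))) = 50260050/(235535987*(53 + (8 - 2*√5))) = 50260050/(235535987*(61 - 2*√5))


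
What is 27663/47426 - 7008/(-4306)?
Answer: 225739143/102108178 ≈ 2.2108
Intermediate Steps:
27663/47426 - 7008/(-4306) = 27663*(1/47426) - 7008*(-1/4306) = 27663/47426 + 3504/2153 = 225739143/102108178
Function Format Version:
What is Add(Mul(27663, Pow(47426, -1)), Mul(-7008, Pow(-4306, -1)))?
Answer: Rational(225739143, 102108178) ≈ 2.2108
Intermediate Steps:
Add(Mul(27663, Pow(47426, -1)), Mul(-7008, Pow(-4306, -1))) = Add(Mul(27663, Rational(1, 47426)), Mul(-7008, Rational(-1, 4306))) = Add(Rational(27663, 47426), Rational(3504, 2153)) = Rational(225739143, 102108178)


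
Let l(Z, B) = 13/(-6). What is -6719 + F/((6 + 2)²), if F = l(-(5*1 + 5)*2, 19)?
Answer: -2580109/384 ≈ -6719.0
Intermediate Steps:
l(Z, B) = -13/6 (l(Z, B) = 13*(-⅙) = -13/6)
F = -13/6 ≈ -2.1667
-6719 + F/((6 + 2)²) = -6719 - 13/6/(6 + 2)² = -6719 - 13/6/8² = -6719 - 13/6/64 = -6719 + (1/64)*(-13/6) = -6719 - 13/384 = -2580109/384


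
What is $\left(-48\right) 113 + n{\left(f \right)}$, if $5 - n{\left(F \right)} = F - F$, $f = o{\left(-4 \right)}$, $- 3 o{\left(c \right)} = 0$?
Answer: $-5419$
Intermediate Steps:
$o{\left(c \right)} = 0$ ($o{\left(c \right)} = \left(- \frac{1}{3}\right) 0 = 0$)
$f = 0$
$n{\left(F \right)} = 5$ ($n{\left(F \right)} = 5 - \left(F - F\right) = 5 - 0 = 5 + 0 = 5$)
$\left(-48\right) 113 + n{\left(f \right)} = \left(-48\right) 113 + 5 = -5424 + 5 = -5419$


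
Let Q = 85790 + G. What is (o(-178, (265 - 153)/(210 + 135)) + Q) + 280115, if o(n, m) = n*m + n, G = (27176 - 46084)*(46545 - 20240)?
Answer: -171468198421/345 ≈ -4.9701e+8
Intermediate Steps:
G = -497374940 (G = -18908*26305 = -497374940)
o(n, m) = n + m*n (o(n, m) = m*n + n = n + m*n)
Q = -497289150 (Q = 85790 - 497374940 = -497289150)
(o(-178, (265 - 153)/(210 + 135)) + Q) + 280115 = (-178*(1 + (265 - 153)/(210 + 135)) - 497289150) + 280115 = (-178*(1 + 112/345) - 497289150) + 280115 = (-178*457/345 - 497289150) + 280115 = (-81346/345 - 497289150) + 280115 = -171564838096/345 + 280115 = -171468198421/345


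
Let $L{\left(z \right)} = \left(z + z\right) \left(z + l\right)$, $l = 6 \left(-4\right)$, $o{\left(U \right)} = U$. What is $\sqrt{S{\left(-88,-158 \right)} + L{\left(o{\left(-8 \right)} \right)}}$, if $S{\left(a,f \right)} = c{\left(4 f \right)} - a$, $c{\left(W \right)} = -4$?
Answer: $2 \sqrt{149} \approx 24.413$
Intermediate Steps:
$l = -24$
$S{\left(a,f \right)} = -4 - a$
$L{\left(z \right)} = 2 z \left(-24 + z\right)$ ($L{\left(z \right)} = \left(z + z\right) \left(z - 24\right) = 2 z \left(-24 + z\right)$)
$\sqrt{S{\left(-88,-158 \right)} + L{\left(o{\left(-8 \right)} \right)}} = \sqrt{\left(-4 - -88\right) + 2 \left(-8\right) \left(-24 - 8\right)} = \sqrt{\left(-4 + 88\right) + 2 \left(-8\right) \left(-32\right)} = \sqrt{84 + 512} = \sqrt{596} = 2 \sqrt{149}$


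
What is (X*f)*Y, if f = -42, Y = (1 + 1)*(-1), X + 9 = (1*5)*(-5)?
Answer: -2856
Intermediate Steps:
X = -34 (X = -9 + (1*5)*(-5) = -9 + 5*(-5) = -9 - 25 = -34)
Y = -2 (Y = 2*(-1) = -2)
(X*f)*Y = -34*(-42)*(-2) = 1428*(-2) = -2856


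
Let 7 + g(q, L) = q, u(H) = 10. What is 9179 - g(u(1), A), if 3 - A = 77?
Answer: 9176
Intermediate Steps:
A = -74 (A = 3 - 1*77 = 3 - 77 = -74)
g(q, L) = -7 + q
9179 - g(u(1), A) = 9179 - (-7 + 10) = 9179 - 1*3 = 9179 - 3 = 9176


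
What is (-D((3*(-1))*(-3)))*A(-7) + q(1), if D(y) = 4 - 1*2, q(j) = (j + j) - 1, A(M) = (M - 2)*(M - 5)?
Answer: -215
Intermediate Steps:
A(M) = (-5 + M)*(-2 + M) (A(M) = (-2 + M)*(-5 + M) = (-5 + M)*(-2 + M))
q(j) = -1 + 2*j (q(j) = 2*j - 1 = -1 + 2*j)
D(y) = 2 (D(y) = 4 - 2 = 2)
(-D((3*(-1))*(-3)))*A(-7) + q(1) = (-1*2)*(10 + (-7)² - 7*(-7)) + (-1 + 2*1) = -2*(10 + 49 + 49) + (-1 + 2) = -2*108 + 1 = -216 + 1 = -215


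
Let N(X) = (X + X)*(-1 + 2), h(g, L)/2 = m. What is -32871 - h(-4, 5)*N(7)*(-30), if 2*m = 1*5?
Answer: -30771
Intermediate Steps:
m = 5/2 (m = (1*5)/2 = (½)*5 = 5/2 ≈ 2.5000)
h(g, L) = 5 (h(g, L) = 2*(5/2) = 5)
N(X) = 2*X (N(X) = (2*X)*1 = 2*X)
-32871 - h(-4, 5)*N(7)*(-30) = -32871 - 5*(2*7)*(-30) = -32871 - 5*14*(-30) = -32871 - 70*(-30) = -32871 - 1*(-2100) = -32871 + 2100 = -30771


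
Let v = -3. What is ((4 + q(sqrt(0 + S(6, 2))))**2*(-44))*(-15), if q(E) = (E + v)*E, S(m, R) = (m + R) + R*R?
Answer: 240240 - 126720*sqrt(3) ≈ 20755.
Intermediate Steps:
S(m, R) = R + m + R**2 (S(m, R) = (R + m) + R**2 = R + m + R**2)
q(E) = E*(-3 + E) (q(E) = (E - 3)*E = (-3 + E)*E = E*(-3 + E))
((4 + q(sqrt(0 + S(6, 2))))**2*(-44))*(-15) = ((4 + sqrt(0 + (2 + 6 + 2**2))*(-3 + sqrt(0 + (2 + 6 + 2**2))))**2*(-44))*(-15) = ((4 + sqrt(0 + (2 + 6 + 4))*(-3 + sqrt(0 + (2 + 6 + 4))))**2*(-44))*(-15) = ((4 + sqrt(0 + 12)*(-3 + sqrt(0 + 12)))**2*(-44))*(-15) = ((4 + sqrt(12)*(-3 + sqrt(12)))**2*(-44))*(-15) = ((4 + (2*sqrt(3))*(-3 + 2*sqrt(3)))**2*(-44))*(-15) = ((4 + 2*sqrt(3)*(-3 + 2*sqrt(3)))**2*(-44))*(-15) = -44*(4 + 2*sqrt(3)*(-3 + 2*sqrt(3)))**2*(-15) = 660*(4 + 2*sqrt(3)*(-3 + 2*sqrt(3)))**2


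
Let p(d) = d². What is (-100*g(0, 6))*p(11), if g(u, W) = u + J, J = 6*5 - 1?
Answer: -350900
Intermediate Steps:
J = 29 (J = 30 - 1 = 29)
g(u, W) = 29 + u (g(u, W) = u + 29 = 29 + u)
(-100*g(0, 6))*p(11) = -100*(29 + 0)*11² = -100*29*121 = -2900*121 = -350900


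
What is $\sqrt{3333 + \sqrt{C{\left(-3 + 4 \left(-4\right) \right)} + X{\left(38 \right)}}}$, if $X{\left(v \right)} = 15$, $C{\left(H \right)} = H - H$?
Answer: $\sqrt{3333 + \sqrt{15}} \approx 57.766$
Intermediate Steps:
$C{\left(H \right)} = 0$
$\sqrt{3333 + \sqrt{C{\left(-3 + 4 \left(-4\right) \right)} + X{\left(38 \right)}}} = \sqrt{3333 + \sqrt{0 + 15}} = \sqrt{3333 + \sqrt{15}}$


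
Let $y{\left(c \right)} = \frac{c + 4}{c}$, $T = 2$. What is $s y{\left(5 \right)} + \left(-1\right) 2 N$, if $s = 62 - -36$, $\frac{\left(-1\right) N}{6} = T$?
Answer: $\frac{1002}{5} \approx 200.4$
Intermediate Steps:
$N = -12$ ($N = \left(-6\right) 2 = -12$)
$s = 98$ ($s = 62 + 36 = 98$)
$y{\left(c \right)} = \frac{4 + c}{c}$
$s y{\left(5 \right)} + \left(-1\right) 2 N = 98 \frac{4 + 5}{5} + \left(-1\right) 2 \left(-12\right) = 98 \cdot \frac{1}{5} \cdot 9 - -24 = 98 \cdot \frac{9}{5} + 24 = \frac{882}{5} + 24 = \frac{1002}{5}$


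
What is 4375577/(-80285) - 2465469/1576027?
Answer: -7093967671244/126531327695 ≈ -56.065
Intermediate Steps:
4375577/(-80285) - 2465469/1576027 = 4375577*(-1/80285) - 2465469*1/1576027 = -4375577/80285 - 2465469/1576027 = -7093967671244/126531327695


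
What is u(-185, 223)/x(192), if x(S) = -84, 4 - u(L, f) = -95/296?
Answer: -1279/24864 ≈ -0.051440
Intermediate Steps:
u(L, f) = 1279/296 (u(L, f) = 4 - (-95)/296 = 4 - 1*(-95/296) = 4 + 95/296 = 1279/296)
u(-185, 223)/x(192) = (1279/296)/(-84) = (1279/296)*(-1/84) = -1279/24864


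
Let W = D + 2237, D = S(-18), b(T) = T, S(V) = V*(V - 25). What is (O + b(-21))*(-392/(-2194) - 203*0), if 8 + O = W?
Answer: 584472/1097 ≈ 532.79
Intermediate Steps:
S(V) = V*(-25 + V)
D = 774 (D = -18*(-25 - 18) = -18*(-43) = 774)
W = 3011 (W = 774 + 2237 = 3011)
O = 3003 (O = -8 + 3011 = 3003)
(O + b(-21))*(-392/(-2194) - 203*0) = (3003 - 21)*(-392/(-2194) - 203*0) = 2982*(-392*(-1/2194) + 0) = 2982*(196/1097 + 0) = 2982*(196/1097) = 584472/1097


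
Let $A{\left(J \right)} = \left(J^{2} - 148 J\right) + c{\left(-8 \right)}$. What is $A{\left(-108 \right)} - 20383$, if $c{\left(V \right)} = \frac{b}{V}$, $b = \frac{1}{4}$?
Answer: $\frac{232479}{32} \approx 7265.0$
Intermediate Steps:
$b = \frac{1}{4} \approx 0.25$
$c{\left(V \right)} = \frac{1}{4 V}$
$A{\left(J \right)} = - \frac{1}{32} + J^{2} - 148 J$ ($A{\left(J \right)} = \left(J^{2} - 148 J\right) + \frac{1}{4 \left(-8\right)} = \left(J^{2} - 148 J\right) + \frac{1}{4} \left(- \frac{1}{8}\right) = \left(J^{2} - 148 J\right) - \frac{1}{32} = - \frac{1}{32} + J^{2} - 148 J$)
$A{\left(-108 \right)} - 20383 = \left(- \frac{1}{32} + \left(-108\right)^{2} - -15984\right) - 20383 = \left(- \frac{1}{32} + 11664 + 15984\right) + \left(-25071 + 4688\right) = \frac{884735}{32} - 20383 = \frac{232479}{32}$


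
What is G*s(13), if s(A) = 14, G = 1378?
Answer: 19292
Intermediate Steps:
G*s(13) = 1378*14 = 19292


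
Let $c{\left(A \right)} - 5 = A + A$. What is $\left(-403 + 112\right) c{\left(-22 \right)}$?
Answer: $11349$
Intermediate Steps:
$c{\left(A \right)} = 5 + 2 A$ ($c{\left(A \right)} = 5 + \left(A + A\right) = 5 + 2 A$)
$\left(-403 + 112\right) c{\left(-22 \right)} = \left(-403 + 112\right) \left(5 + 2 \left(-22\right)\right) = - 291 \left(5 - 44\right) = \left(-291\right) \left(-39\right) = 11349$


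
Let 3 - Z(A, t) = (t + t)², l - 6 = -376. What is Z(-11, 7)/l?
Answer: 193/370 ≈ 0.52162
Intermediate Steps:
l = -370 (l = 6 - 376 = -370)
Z(A, t) = 3 - 4*t² (Z(A, t) = 3 - (t + t)² = 3 - (2*t)² = 3 - 4*t²)
Z(-11, 7)/l = (3 - 4*7²)/(-370) = (3 - 4*49)*(-1/370) = (3 - 196)*(-1/370) = -193*(-1/370) = 193/370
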